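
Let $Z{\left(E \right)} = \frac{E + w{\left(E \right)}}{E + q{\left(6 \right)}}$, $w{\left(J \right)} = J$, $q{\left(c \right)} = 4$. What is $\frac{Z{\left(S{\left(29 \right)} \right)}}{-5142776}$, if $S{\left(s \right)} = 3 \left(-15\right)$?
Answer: $- \frac{45}{105426908} \approx -4.2684 \cdot 10^{-7}$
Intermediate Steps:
$S{\left(s \right)} = -45$
$Z{\left(E \right)} = \frac{2 E}{4 + E}$ ($Z{\left(E \right)} = \frac{E + E}{E + 4} = \frac{2 E}{4 + E}$)
$\frac{Z{\left(S{\left(29 \right)} \right)}}{-5142776} = \frac{2 \left(-45\right) \frac{1}{4 - 45}}{-5142776} = 2 \left(-45\right) \frac{1}{-41} \left(- \frac{1}{5142776}\right) = 2 \left(-45\right) \left(- \frac{1}{41}\right) \left(- \frac{1}{5142776}\right) = \frac{90}{41} \left(- \frac{1}{5142776}\right) = - \frac{45}{105426908}$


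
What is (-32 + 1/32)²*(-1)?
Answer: -1046529/1024 ≈ -1022.0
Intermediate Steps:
(-32 + 1/32)²*(-1) = (-1023/32)²*(-1) = (1046529/1024)*(-1) = -1046529/1024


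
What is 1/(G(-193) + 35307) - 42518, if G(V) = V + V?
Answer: -1484771077/34921 ≈ -42518.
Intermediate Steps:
G(V) = 2*V
1/(G(-193) + 35307) - 42518 = 1/(2*(-193) + 35307) - 42518 = 1/(-386 + 35307) - 42518 = 1/34921 - 42518 = -1484771077/34921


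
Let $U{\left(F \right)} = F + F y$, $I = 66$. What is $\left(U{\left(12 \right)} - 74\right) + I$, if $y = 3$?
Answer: $40$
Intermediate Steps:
$U{\left(F \right)} = 4 F$ ($U{\left(F \right)} = F + F 3 = F + 3 F = 4 F$)
$\left(U{\left(12 \right)} - 74\right) + I = \left(4 \cdot 12 - 74\right) + 66 = \left(48 - 74\right) + 66 = -26 + 66 = 40$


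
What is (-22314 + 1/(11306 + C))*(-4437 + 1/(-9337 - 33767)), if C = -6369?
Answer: 21069176293417433/212804448 ≈ 9.9007e+7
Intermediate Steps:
(-22314 + 1/(11306 + C))*(-4437 + 1/(-9337 - 33767)) = (-22314 + 1/(11306 - 6369))*(-4437 + 1/(-9337 - 33767)) = (-22314 + 1/4937)*(-4437 + 1/(-43104)) = (-22314 + 1/4937)*(-4437 - 1/43104) = -110164217/4937*(-191252449/43104) = 21069176293417433/212804448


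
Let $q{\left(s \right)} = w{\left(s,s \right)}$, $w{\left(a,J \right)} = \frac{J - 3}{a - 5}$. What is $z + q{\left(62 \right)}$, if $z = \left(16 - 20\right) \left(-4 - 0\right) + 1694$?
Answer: $\frac{97529}{57} \approx 1711.0$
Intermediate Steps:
$z = 1710$ ($z = - 4 \left(-4 + 0\right) + 1694 = \left(-4\right) \left(-4\right) + 1694 = 16 + 1694 = 1710$)
$w{\left(a,J \right)} = \frac{-3 + J}{-5 + a}$
$q{\left(s \right)} = \frac{-3 + s}{-5 + s}$
$z + q{\left(62 \right)} = 1710 + \frac{-3 + 62}{-5 + 62} = 1710 + \frac{1}{57} \cdot 59 = 1710 + \frac{59}{57} = \frac{97529}{57}$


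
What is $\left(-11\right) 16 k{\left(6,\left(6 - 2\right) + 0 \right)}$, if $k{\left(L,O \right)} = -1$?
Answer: $176$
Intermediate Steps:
$\left(-11\right) 16 k{\left(6,\left(6 - 2\right) + 0 \right)} = \left(-11\right) 16 \left(-1\right) = \left(-176\right) \left(-1\right) = 176$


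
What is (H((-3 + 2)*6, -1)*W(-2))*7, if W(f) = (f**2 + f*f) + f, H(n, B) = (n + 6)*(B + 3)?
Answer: 0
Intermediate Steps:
H(n, B) = (3 + B)*(6 + n) (H(n, B) = (6 + n)*(3 + B) = (3 + B)*(6 + n))
W(f) = f + 2*f**2 (W(f) = (f**2 + f**2) + f = 2*f**2 + f = f + 2*f**2)
(H((-3 + 2)*6, -1)*W(-2))*7 = ((18 + 3*((-3 + 2)*6) + 6*(-1) - (-3 + 2)*6)*(-2*(1 + 2*(-2))))*7 = ((18 + 3*(-1*6) - 6 - (-1)*6)*(-2*(1 - 4)))*7 = ((18 + 3*(-6) - 6 - 1*(-6))*(-2*(-3)))*7 = ((18 - 18 - 6 + 6)*6)*7 = (0*6)*7 = 0*7 = 0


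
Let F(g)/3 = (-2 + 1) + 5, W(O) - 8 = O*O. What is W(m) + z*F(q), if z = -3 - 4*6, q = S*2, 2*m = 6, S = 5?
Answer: -307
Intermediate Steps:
m = 3 (m = (1/2)*6 = 3)
q = 10 (q = 5*2 = 10)
W(O) = 8 + O**2 (W(O) = 8 + O*O = 8 + O**2)
z = -27 (z = -3 - 24 = -27)
F(g) = 12 (F(g) = 3*((-2 + 1) + 5) = 3*(-1 + 5) = 3*4 = 12)
W(m) + z*F(q) = (8 + 3**2) - 27*12 = (8 + 9) - 324 = 17 - 324 = -307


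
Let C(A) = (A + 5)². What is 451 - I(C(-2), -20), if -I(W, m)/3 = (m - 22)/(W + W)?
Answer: 444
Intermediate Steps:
C(A) = (5 + A)²
I(W, m) = -3*(-22 + m)/(2*W) (I(W, m) = -3*(m - 22)/(W + W) = -3*(-22 + m)/(2*W))
451 - I(C(-2), -20) = 451 - 3*(22 - 1*(-20))/(2*((5 - 2)²)) = 451 - 3*(22 + 20)/(2*(3²)) = 451 - 3*42/(2*9) = 451 - 1*7 = 451 - 7 = 444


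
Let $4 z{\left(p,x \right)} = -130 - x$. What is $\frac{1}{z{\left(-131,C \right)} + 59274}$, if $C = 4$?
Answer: $\frac{2}{118481} \approx 1.688 \cdot 10^{-5}$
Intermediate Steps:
$z{\left(p,x \right)} = - \frac{65}{2} - \frac{x}{4}$ ($z{\left(p,x \right)} = \frac{-130 - x}{4} = - \frac{65}{2} - \frac{x}{4}$)
$\frac{1}{z{\left(-131,C \right)} + 59274} = \frac{1}{\left(- \frac{65}{2} - 1\right) + 59274} = \frac{1}{- \frac{67}{2} + 59274} = \frac{1}{\frac{118481}{2}} = \frac{2}{118481}$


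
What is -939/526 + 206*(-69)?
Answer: -7477503/526 ≈ -14216.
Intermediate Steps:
-939/526 + 206*(-69) = -939*1/526 - 14214 = -939/526 - 14214 = -7477503/526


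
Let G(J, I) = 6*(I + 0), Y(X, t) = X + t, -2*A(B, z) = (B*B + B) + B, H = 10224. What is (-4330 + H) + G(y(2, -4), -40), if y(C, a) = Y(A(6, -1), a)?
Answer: 5654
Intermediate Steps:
A(B, z) = -B - B**2/2 (A(B, z) = -((B*B + B) + B)/2 = -((B**2 + B) + B)/2 = -((B + B**2) + B)/2 = -(B**2 + 2*B)/2 = -B - B**2/2)
y(C, a) = -24 + a (y(C, a) = -1/2*6*(2 + 6) + a = -1/2*6*8 + a = -24 + a)
G(J, I) = 6*I
(-4330 + H) + G(y(2, -4), -40) = (-4330 + 10224) + 6*(-40) = 5894 - 240 = 5654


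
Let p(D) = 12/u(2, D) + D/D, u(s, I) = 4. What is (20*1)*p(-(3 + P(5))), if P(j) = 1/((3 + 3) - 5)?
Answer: 80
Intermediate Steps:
P(j) = 1 (P(j) = 1/(6 - 5) = 1/1 = 1)
p(D) = 4 (p(D) = 12/4 + D/D = 12*(¼) + 1 = 3 + 1 = 4)
(20*1)*p(-(3 + P(5))) = (20*1)*4 = 20*4 = 80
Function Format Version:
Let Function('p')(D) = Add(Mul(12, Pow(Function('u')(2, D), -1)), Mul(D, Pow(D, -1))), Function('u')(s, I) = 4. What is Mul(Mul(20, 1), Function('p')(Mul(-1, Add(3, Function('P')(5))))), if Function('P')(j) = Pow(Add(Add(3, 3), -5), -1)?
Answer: 80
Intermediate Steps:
Function('P')(j) = 1 (Function('P')(j) = Pow(Add(6, -5), -1) = Pow(1, -1) = 1)
Function('p')(D) = 4 (Function('p')(D) = Add(Mul(12, Pow(4, -1)), Mul(D, Pow(D, -1))) = Add(Mul(12, Rational(1, 4)), 1) = Add(3, 1) = 4)
Mul(Mul(20, 1), Function('p')(Mul(-1, Add(3, Function('P')(5))))) = Mul(Mul(20, 1), 4) = Mul(20, 4) = 80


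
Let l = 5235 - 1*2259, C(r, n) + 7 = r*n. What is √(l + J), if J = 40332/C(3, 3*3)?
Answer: √124815/5 ≈ 70.658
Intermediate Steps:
C(r, n) = -7 + n*r (C(r, n) = -7 + r*n = -7 + n*r)
J = 10083/5 (J = 40332/(-7 + (3*3)*3) = 40332/(-7 + 9*3) = 40332/(-7 + 27) = 40332/20 = 40332*(1/20) = 10083/5 ≈ 2016.6)
l = 2976 (l = 5235 - 2259 = 2976)
√(l + J) = √(2976 + 10083/5) = √(24963/5) = √124815/5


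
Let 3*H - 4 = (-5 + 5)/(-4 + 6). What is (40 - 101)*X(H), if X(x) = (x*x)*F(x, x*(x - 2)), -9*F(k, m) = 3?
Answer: 976/27 ≈ 36.148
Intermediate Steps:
F(k, m) = -1/3 (F(k, m) = -1/9*3 = -1/3)
H = 4/3 (H = 4/3 + ((-5 + 5)/(-4 + 6))/3 = 4/3 + (0/2)/3 = 4/3 + (0*(1/2))/3 = 4/3 + (1/3)*0 = 4/3 + 0 = 4/3 ≈ 1.3333)
X(x) = -x**2/3 (X(x) = (x*x)*(-1/3) = x**2*(-1/3) = -x**2/3)
(40 - 101)*X(H) = (40 - 101)*(-(4/3)**2/3) = -(-61)*16/(3*9) = -61*(-16/27) = 976/27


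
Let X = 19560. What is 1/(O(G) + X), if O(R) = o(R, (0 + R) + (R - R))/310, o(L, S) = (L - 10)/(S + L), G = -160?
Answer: 9920/194035217 ≈ 5.1125e-5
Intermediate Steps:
o(L, S) = (-10 + L)/(L + S)
O(R) = (-10 + R)/(620*R) (O(R) = ((-10 + R)/(R + ((0 + R) + (R - R))))/310 = ((-10 + R)/(R + (R + 0)))*(1/310) = ((-10 + R)/(R + R))*(1/310) = ((-10 + R)/((2*R)))*(1/310) = ((1/(2*R))*(-10 + R))*(1/310) = ((-10 + R)/(2*R))*(1/310) = (-10 + R)/(620*R))
1/(O(G) + X) = 1/((1/620)*(-10 - 160)/(-160) + 19560) = 1/((1/620)*(-1/160)*(-170) + 19560) = 1/(17/9920 + 19560) = 1/(194035217/9920) = 9920/194035217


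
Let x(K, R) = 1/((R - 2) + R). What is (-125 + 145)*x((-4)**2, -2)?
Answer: -10/3 ≈ -3.3333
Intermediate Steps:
x(K, R) = 1/(-2 + 2*R) (x(K, R) = 1/((-2 + R) + R) = 1/(-2 + 2*R))
(-125 + 145)*x((-4)**2, -2) = (-125 + 145)*(1/(2*(-1 - 2))) = 20*((1/2)/(-3)) = 20*((1/2)*(-1/3)) = 20*(-1/6) = -10/3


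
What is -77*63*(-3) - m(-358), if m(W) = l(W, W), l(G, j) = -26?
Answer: 14579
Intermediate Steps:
m(W) = -26
-77*63*(-3) - m(-358) = -77*63*(-3) - 1*(-26) = -4851*(-3) + 26 = 14553 + 26 = 14579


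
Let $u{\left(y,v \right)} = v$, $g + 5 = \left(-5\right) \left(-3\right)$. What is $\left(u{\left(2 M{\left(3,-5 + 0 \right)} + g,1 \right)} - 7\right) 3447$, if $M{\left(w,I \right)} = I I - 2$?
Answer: $-20682$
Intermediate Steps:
$g = 10$ ($g = -5 - -15 = -5 + 15 = 10$)
$M{\left(w,I \right)} = -2 + I^{2}$ ($M{\left(w,I \right)} = I^{2} - 2 = -2 + I^{2}$)
$\left(u{\left(2 M{\left(3,-5 + 0 \right)} + g,1 \right)} - 7\right) 3447 = \left(1 - 7\right) 3447 = \left(-6\right) 3447 = -20682$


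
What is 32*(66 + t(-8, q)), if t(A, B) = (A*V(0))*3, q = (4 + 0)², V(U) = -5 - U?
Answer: 5952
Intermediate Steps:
q = 16 (q = 4² = 16)
t(A, B) = -15*A (t(A, B) = (A*(-5 - 1*0))*3 = (A*(-5 + 0))*3 = (A*(-5))*3 = -5*A*3 = -15*A)
32*(66 + t(-8, q)) = 32*(66 - 15*(-8)) = 32*(66 + 120) = 32*186 = 5952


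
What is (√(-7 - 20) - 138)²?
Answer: 19017 - 828*I*√3 ≈ 19017.0 - 1434.1*I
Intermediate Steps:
(√(-7 - 20) - 138)² = (√(-27) - 138)² = (3*I*√3 - 138)² = (-138 + 3*I*√3)²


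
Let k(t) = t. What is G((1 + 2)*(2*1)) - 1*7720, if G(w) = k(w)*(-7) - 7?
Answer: -7769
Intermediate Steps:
G(w) = -7 - 7*w (G(w) = w*(-7) - 7 = -7*w - 7 = -7 - 7*w)
G((1 + 2)*(2*1)) - 1*7720 = (-7 - 7*(1 + 2)*2*1) - 1*7720 = (-7 - 21*2) - 7720 = (-7 - 7*6) - 7720 = (-7 - 42) - 7720 = -49 - 7720 = -7769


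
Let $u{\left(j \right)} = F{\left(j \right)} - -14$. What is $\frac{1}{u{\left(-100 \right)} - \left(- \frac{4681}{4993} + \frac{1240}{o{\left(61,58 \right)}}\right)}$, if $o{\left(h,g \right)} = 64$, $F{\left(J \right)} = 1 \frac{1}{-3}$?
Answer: $- \frac{119832}{571697} \approx -0.20961$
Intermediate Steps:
$F{\left(J \right)} = - \frac{1}{3}$ ($F{\left(J \right)} = 1 \left(- \frac{1}{3}\right) = - \frac{1}{3}$)
$u{\left(j \right)} = \frac{41}{3}$ ($u{\left(j \right)} = - \frac{1}{3} - -14 = - \frac{1}{3} + 14 = \frac{41}{3}$)
$\frac{1}{u{\left(-100 \right)} - \left(- \frac{4681}{4993} + \frac{1240}{o{\left(61,58 \right)}}\right)} = \frac{1}{\frac{41}{3} - \left(- \frac{4681}{4993} + \frac{155}{8}\right)} = \frac{1}{\frac{41}{3} - \frac{736467}{39944}} = \frac{1}{- \frac{571697}{119832}} = - \frac{119832}{571697}$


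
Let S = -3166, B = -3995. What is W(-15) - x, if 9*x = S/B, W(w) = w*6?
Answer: -3239116/35955 ≈ -90.088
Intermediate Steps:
W(w) = 6*w
x = 3166/35955 (x = (-3166/(-3995))/9 = (-3166*(-1/3995))/9 = (⅑)*(3166/3995) = 3166/35955 ≈ 0.088055)
W(-15) - x = 6*(-15) - 1*3166/35955 = -90 - 3166/35955 = -3239116/35955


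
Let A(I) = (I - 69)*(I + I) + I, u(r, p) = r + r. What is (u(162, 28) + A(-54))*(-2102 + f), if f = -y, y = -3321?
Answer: 16522326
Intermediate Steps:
u(r, p) = 2*r
f = 3321 (f = -1*(-3321) = 3321)
A(I) = I + 2*I*(-69 + I) (A(I) = (-69 + I)*(2*I) + I = 2*I*(-69 + I) + I = I + 2*I*(-69 + I))
(u(162, 28) + A(-54))*(-2102 + f) = (2*162 - 54*(-137 + 2*(-54)))*(-2102 + 3321) = (324 - 54*(-137 - 108))*1219 = (324 - 54*(-245))*1219 = (324 + 13230)*1219 = 13554*1219 = 16522326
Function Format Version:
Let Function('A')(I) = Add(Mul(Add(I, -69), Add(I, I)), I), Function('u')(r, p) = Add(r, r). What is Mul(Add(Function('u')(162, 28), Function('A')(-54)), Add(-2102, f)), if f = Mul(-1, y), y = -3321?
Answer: 16522326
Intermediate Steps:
Function('u')(r, p) = Mul(2, r)
f = 3321 (f = Mul(-1, -3321) = 3321)
Function('A')(I) = Add(I, Mul(2, I, Add(-69, I))) (Function('A')(I) = Add(Mul(Add(-69, I), Mul(2, I)), I) = Add(Mul(2, I, Add(-69, I)), I) = Add(I, Mul(2, I, Add(-69, I))))
Mul(Add(Function('u')(162, 28), Function('A')(-54)), Add(-2102, f)) = Mul(Add(Mul(2, 162), Mul(-54, Add(-137, Mul(2, -54)))), Add(-2102, 3321)) = Mul(Add(324, Mul(-54, Add(-137, -108))), 1219) = Mul(Add(324, Mul(-54, -245)), 1219) = Mul(Add(324, 13230), 1219) = Mul(13554, 1219) = 16522326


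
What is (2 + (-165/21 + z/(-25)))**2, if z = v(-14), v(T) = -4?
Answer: 994009/30625 ≈ 32.457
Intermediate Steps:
z = -4
(2 + (-165/21 + z/(-25)))**2 = (2 + (-165/21 - 4/(-25)))**2 = (2 + (-165*1/21 - 4*(-1/25)))**2 = (2 + (-55/7 + 4/25))**2 = (2 - 1347/175)**2 = (-997/175)**2 = 994009/30625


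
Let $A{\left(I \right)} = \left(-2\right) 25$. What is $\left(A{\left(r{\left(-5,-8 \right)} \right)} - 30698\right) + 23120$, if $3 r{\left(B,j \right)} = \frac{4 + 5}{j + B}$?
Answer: $-7628$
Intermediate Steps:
$r{\left(B,j \right)} = \frac{3}{B + j}$ ($r{\left(B,j \right)} = \frac{\left(4 + 5\right) \frac{1}{j + B}}{3} = \frac{9 \frac{1}{B + j}}{3} = \frac{3}{B + j}$)
$A{\left(I \right)} = -50$
$\left(A{\left(r{\left(-5,-8 \right)} \right)} - 30698\right) + 23120 = \left(-50 - 30698\right) + 23120 = -30748 + 23120 = -7628$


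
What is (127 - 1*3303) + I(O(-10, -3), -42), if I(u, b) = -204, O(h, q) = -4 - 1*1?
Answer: -3380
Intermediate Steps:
O(h, q) = -5 (O(h, q) = -4 - 1 = -5)
(127 - 1*3303) + I(O(-10, -3), -42) = (127 - 1*3303) - 204 = (127 - 3303) - 204 = -3176 - 204 = -3380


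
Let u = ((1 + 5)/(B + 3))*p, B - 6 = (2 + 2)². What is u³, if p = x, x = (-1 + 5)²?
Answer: 884736/15625 ≈ 56.623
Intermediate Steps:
B = 22 (B = 6 + (2 + 2)² = 6 + 4² = 6 + 16 = 22)
x = 16 (x = 4² = 16)
p = 16
u = 96/25 (u = ((1 + 5)/(22 + 3))*16 = (6/25)*16 = 96/25 ≈ 3.8400)
u³ = (96/25)³ = 884736/15625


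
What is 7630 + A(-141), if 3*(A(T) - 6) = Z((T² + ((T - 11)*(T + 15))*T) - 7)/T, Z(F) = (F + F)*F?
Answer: -14370779152700/423 ≈ -3.3973e+10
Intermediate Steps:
Z(F) = 2*F² (Z(F) = (2*F)*F = 2*F²)
A(T) = 6 + 2*(-7 + T² + T*(-11 + T)*(15 + T))²/(3*T) (A(T) = 6 + ((2*((T² + ((T - 11)*(T + 15))*T) - 7)²)/T)/3 = 6 + ((2*((T² + ((-11 + T)*(15 + T))*T) - 7)²)/T)/3 = 6 + ((2*((T² + T*(-11 + T)*(15 + T)) - 7)²)/T)/3 = 6 + ((2*(-7 + T² + T*(-11 + T)*(15 + T))²)/T)/3 = 6 + (2*(-7 + T² + T*(-11 + T)*(15 + T))²/T)/3 = 6 + 2*(-7 + T² + T*(-11 + T)*(15 + T))²/(3*T))
7630 + A(-141) = 7630 + (6 + (⅔)*(-7 + (-141)³ - 165*(-141) + 5*(-141)²)²/(-141)) = 7630 + (6 + (⅔)*(-1/141)*(-7 - 2803221 + 23265 + 5*19881)²) = 7630 + (6 + (⅔)*(-1/141)*(-7 - 2803221 + 23265 + 99405)²) = 7630 + (6 + (⅔)*(-1/141)*(-2680558)²) = 7630 + (6 + (⅔)*(-1/141)*7185391191364) = 7630 + (6 - 14370782382728/423) = 7630 - 14370782380190/423 = -14370779152700/423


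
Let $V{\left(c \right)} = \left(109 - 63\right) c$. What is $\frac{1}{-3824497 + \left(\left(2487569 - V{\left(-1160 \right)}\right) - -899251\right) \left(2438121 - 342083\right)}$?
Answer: $\frac{1}{7210744182343} \approx 1.3868 \cdot 10^{-13}$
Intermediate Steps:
$V{\left(c \right)} = 46 c$ ($V{\left(c \right)} = \left(109 - 63\right) c = 46 c$)
$\frac{1}{-3824497 + \left(\left(2487569 - V{\left(-1160 \right)}\right) - -899251\right) \left(2438121 - 342083\right)} = \frac{1}{-3824497 + \left(\left(2487569 - 46 \left(-1160\right)\right) - -899251\right) \left(2438121 - 342083\right)} = \frac{1}{-3824497 + \left(\left(2487569 - -53360\right) + 899251\right) 2096038} = \frac{1}{-3824497 + \left(\left(2487569 + 53360\right) + 899251\right) 2096038} = \frac{1}{-3824497 + \left(2540929 + 899251\right) 2096038} = \frac{1}{-3824497 + 3440180 \cdot 2096038} = \frac{1}{-3824497 + 7210748006840} = \frac{1}{7210744182343}$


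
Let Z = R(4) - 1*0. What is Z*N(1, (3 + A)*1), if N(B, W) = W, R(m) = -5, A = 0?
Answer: -15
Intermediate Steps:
Z = -5 (Z = -5 - 1*0 = -5 + 0 = -5)
Z*N(1, (3 + A)*1) = -5*(3 + 0) = -15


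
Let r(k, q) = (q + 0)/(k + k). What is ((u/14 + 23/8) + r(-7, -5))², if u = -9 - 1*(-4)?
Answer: 529/64 ≈ 8.2656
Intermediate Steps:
r(k, q) = q/(2*k) (r(k, q) = q/((2*k)) = q*(1/(2*k)) = q/(2*k))
u = -5 (u = -9 + 4 = -5)
((u/14 + 23/8) + r(-7, -5))² = ((-5/14 + 23/8) + (½)*(-5)/(-7))² = ((-5*1/14 + 23*(⅛)) + (½)*(-5)*(-⅐))² = ((-5/14 + 23/8) + 5/14)² = (141/56 + 5/14)² = (23/8)² = 529/64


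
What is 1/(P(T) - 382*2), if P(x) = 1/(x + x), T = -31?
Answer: -62/47369 ≈ -0.0013089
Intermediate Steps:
P(x) = 1/(2*x)
1/(P(T) - 382*2) = 1/((½)/(-31) - 382*2) = 1/((½)*(-1/31) - 764) = 1/(-1/62 - 764) = 1/(-47369/62) = -62/47369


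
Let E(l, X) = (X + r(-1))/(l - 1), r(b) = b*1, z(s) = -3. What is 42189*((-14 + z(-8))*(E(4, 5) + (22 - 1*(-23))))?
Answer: -33230869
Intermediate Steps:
r(b) = b
E(l, X) = (-1 + X)/(-1 + l) (E(l, X) = (X - 1)/(l - 1) = (-1 + X)/(-1 + l))
42189*((-14 + z(-8))*(E(4, 5) + (22 - 1*(-23)))) = 42189*((-14 - 3)*((-1 + 5)/(-1 + 4) + (22 - 1*(-23)))) = 42189*(-17*(4/3 + (22 + 23))) = 42189*(-17*((⅓)*4 + 45)) = 42189*(-17*(4/3 + 45)) = 42189*(-17*139/3) = 42189*(-2363/3) = -33230869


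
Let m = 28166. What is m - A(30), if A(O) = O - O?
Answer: 28166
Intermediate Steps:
A(O) = 0
m - A(30) = 28166 - 1*0 = 28166 + 0 = 28166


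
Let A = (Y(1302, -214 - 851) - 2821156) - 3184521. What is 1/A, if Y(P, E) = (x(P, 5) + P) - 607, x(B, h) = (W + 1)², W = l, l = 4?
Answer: -1/6004957 ≈ -1.6653e-7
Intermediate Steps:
W = 4
x(B, h) = 25 (x(B, h) = (4 + 1)² = 5² = 25)
Y(P, E) = -582 + P (Y(P, E) = (25 + P) - 607 = -582 + P)
A = -6004957 (A = ((-582 + 1302) - 2821156) - 3184521 = (720 - 2821156) - 3184521 = -2820436 - 3184521 = -6004957)
1/A = 1/(-6004957) = -1/6004957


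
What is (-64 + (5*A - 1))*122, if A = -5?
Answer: -10980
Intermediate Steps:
(-64 + (5*A - 1))*122 = (-64 + (5*(-5) - 1))*122 = (-64 + (-25 - 1))*122 = (-64 - 26)*122 = -90*122 = -10980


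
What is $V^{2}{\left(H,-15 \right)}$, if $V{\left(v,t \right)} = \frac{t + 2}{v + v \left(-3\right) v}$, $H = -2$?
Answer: $\frac{169}{196} \approx 0.86224$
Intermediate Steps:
$V{\left(v,t \right)} = \frac{2 + t}{v - 3 v^{2}}$ ($V{\left(v,t \right)} = \frac{2 + t}{v + - 3 v v} = \frac{2 + t}{v - 3 v^{2}}$)
$V^{2}{\left(H,-15 \right)} = \left(\frac{-2 - -15}{\left(-2\right) \left(-1 + 3 \left(-2\right)\right)}\right)^{2} = \left(- \frac{-2 + 15}{2 \left(-1 - 6\right)}\right)^{2} = \left(\left(- \frac{1}{2}\right) \frac{1}{-7} \cdot 13\right)^{2} = \left(\left(- \frac{1}{2}\right) \left(- \frac{1}{7}\right) 13\right)^{2} = \left(\frac{13}{14}\right)^{2} = \frac{169}{196}$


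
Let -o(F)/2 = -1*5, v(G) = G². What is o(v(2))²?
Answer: 100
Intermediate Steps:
o(F) = 10 (o(F) = -(-2)*5 = -2*(-5) = 10)
o(v(2))² = 10² = 100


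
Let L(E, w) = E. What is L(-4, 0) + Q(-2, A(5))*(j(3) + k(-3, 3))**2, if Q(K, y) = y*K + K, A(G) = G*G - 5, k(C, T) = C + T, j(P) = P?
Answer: -382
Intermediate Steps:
A(G) = -5 + G**2 (A(G) = G**2 - 5 = -5 + G**2)
Q(K, y) = K + K*y (Q(K, y) = K*y + K = K + K*y)
L(-4, 0) + Q(-2, A(5))*(j(3) + k(-3, 3))**2 = -4 + (-2*(1 + (-5 + 5**2)))*(3 + (-3 + 3))**2 = -4 + (-2*(1 + (-5 + 25)))*(3 + 0)**2 = -4 - 2*(1 + 20)*3**2 = -4 - 2*21*9 = -4 - 42*9 = -4 - 378 = -382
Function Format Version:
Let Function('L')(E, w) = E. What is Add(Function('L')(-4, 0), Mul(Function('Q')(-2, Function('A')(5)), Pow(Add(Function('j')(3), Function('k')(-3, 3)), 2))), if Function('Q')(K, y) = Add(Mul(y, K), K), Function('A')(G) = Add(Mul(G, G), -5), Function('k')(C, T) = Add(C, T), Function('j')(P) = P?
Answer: -382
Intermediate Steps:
Function('A')(G) = Add(-5, Pow(G, 2)) (Function('A')(G) = Add(Pow(G, 2), -5) = Add(-5, Pow(G, 2)))
Function('Q')(K, y) = Add(K, Mul(K, y)) (Function('Q')(K, y) = Add(Mul(K, y), K) = Add(K, Mul(K, y)))
Add(Function('L')(-4, 0), Mul(Function('Q')(-2, Function('A')(5)), Pow(Add(Function('j')(3), Function('k')(-3, 3)), 2))) = Add(-4, Mul(Mul(-2, Add(1, Add(-5, Pow(5, 2)))), Pow(Add(3, Add(-3, 3)), 2))) = Add(-4, Mul(Mul(-2, Add(1, Add(-5, 25))), Pow(Add(3, 0), 2))) = Add(-4, Mul(Mul(-2, Add(1, 20)), Pow(3, 2))) = Add(-4, Mul(Mul(-2, 21), 9)) = Add(-4, Mul(-42, 9)) = Add(-4, -378) = -382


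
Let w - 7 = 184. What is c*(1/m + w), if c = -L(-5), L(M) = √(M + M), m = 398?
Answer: -76019*I*√10/398 ≈ -604.0*I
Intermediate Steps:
w = 191 (w = 7 + 184 = 191)
L(M) = √2*√M (L(M) = √(2*M) = √2*√M)
c = -I*√10 (c = -√2*√(-5) = -√2*I*√5 = -I*√10 ≈ -3.1623*I)
c*(1/m + w) = (-I*√10)*(1/398 + 191) = -I*√10*(76019/398) = -76019*I*√10/398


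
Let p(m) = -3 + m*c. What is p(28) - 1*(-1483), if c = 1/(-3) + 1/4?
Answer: 4433/3 ≈ 1477.7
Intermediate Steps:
c = -1/12 (c = 1*(-⅓) + 1*(¼) = -⅓ + ¼ = -1/12 ≈ -0.083333)
p(m) = -3 - m/12 (p(m) = -3 + m*(-1/12) = -3 - m/12)
p(28) - 1*(-1483) = (-3 - 1/12*28) - 1*(-1483) = (-3 - 7/3) + 1483 = -16/3 + 1483 = 4433/3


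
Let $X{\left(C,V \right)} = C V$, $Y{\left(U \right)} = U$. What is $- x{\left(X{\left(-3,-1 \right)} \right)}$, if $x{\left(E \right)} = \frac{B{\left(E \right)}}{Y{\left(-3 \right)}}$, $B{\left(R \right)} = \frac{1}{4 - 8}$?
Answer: $- \frac{1}{12} \approx -0.083333$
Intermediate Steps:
$B{\left(R \right)} = - \frac{1}{4}$ ($B{\left(R \right)} = \frac{1}{-4} = - \frac{1}{4}$)
$x{\left(E \right)} = \frac{1}{12}$ ($x{\left(E \right)} = - \frac{1}{4 \left(-3\right)} = \left(- \frac{1}{4}\right) \left(- \frac{1}{3}\right) = \frac{1}{12}$)
$- x{\left(X{\left(-3,-1 \right)} \right)} = \left(-1\right) \frac{1}{12} = - \frac{1}{12}$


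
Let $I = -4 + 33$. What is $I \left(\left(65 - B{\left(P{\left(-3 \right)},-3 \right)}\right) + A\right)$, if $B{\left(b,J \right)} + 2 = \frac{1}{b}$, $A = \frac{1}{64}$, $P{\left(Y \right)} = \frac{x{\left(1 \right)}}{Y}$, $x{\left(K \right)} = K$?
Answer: $\frac{129949}{64} \approx 2030.5$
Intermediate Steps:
$I = 29$
$P{\left(Y \right)} = \frac{1}{Y}$ ($P{\left(Y \right)} = 1 \frac{1}{Y} = \frac{1}{Y}$)
$A = \frac{1}{64} \approx 0.015625$
$B{\left(b,J \right)} = -2 + \frac{1}{b}$
$I \left(\left(65 - B{\left(P{\left(-3 \right)},-3 \right)}\right) + A\right) = 29 \left(\left(65 - \left(-2 + \frac{1}{\frac{1}{-3}}\right)\right) + \frac{1}{64}\right) = 29 \left(\left(65 - \left(-2 + \frac{1}{- \frac{1}{3}}\right)\right) + \frac{1}{64}\right) = 29 \left(\left(65 - \left(-2 - 3\right)\right) + \frac{1}{64}\right) = 29 \left(\left(65 - -5\right) + \frac{1}{64}\right) = 29 \left(\left(65 + 5\right) + \frac{1}{64}\right) = 29 \left(70 + \frac{1}{64}\right) = 29 \cdot \frac{4481}{64} = \frac{129949}{64}$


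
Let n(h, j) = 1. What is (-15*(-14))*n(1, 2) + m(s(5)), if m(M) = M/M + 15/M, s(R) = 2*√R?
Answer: 211 + 3*√5/2 ≈ 214.35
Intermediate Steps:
m(M) = 1 + 15/M
(-15*(-14))*n(1, 2) + m(s(5)) = -15*(-14)*1 + (15 + 2*√5)/((2*√5)) = 210*1 + (√5/10)*(15 + 2*√5) = 210 + √5*(15 + 2*√5)/10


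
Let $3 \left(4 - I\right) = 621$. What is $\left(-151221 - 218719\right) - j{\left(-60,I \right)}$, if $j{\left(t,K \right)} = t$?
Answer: $-369880$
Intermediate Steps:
$I = -203$ ($I = 4 - 207 = -203$)
$\left(-151221 - 218719\right) - j{\left(-60,I \right)} = \left(-151221 - 218719\right) - -60 = -369940 + 60 = -369880$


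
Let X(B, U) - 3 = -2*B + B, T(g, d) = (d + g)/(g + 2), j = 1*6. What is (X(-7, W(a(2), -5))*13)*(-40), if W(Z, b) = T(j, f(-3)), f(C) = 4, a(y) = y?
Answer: -5200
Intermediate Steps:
j = 6
T(g, d) = (d + g)/(2 + g)
W(Z, b) = 5/4 (W(Z, b) = (4 + 6)/(2 + 6) = 10/8 = (⅛)*10 = 5/4)
X(B, U) = 3 - B (X(B, U) = 3 + (-2*B + B) = 3 - B)
(X(-7, W(a(2), -5))*13)*(-40) = ((3 - 1*(-7))*13)*(-40) = ((3 + 7)*13)*(-40) = (10*13)*(-40) = 130*(-40) = -5200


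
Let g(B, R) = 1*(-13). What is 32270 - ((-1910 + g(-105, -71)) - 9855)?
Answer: 44048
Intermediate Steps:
g(B, R) = -13
32270 - ((-1910 + g(-105, -71)) - 9855) = 32270 - ((-1910 - 13) - 9855) = 32270 - (-1923 - 9855) = 32270 - 1*(-11778) = 32270 + 11778 = 44048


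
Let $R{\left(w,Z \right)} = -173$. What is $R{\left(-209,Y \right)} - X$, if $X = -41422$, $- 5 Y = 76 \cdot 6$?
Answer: $41249$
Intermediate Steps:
$Y = - \frac{456}{5}$ ($Y = - \frac{76 \cdot 6}{5} = \left(- \frac{1}{5}\right) 456 = - \frac{456}{5} \approx -91.2$)
$R{\left(-209,Y \right)} - X = -173 - -41422 = -173 + 41422 = 41249$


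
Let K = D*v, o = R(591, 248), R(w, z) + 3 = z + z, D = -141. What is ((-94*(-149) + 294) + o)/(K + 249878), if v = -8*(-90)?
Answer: 14793/148358 ≈ 0.099712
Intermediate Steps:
R(w, z) = -3 + 2*z (R(w, z) = -3 + (z + z) = -3 + 2*z)
v = 720
o = 493 (o = -3 + 2*248 = -3 + 496 = 493)
K = -101520 (K = -141*720 = -101520)
((-94*(-149) + 294) + o)/(K + 249878) = ((-94*(-149) + 294) + 493)/(-101520 + 249878) = ((14006 + 294) + 493)/148358 = (14300 + 493)*(1/148358) = 14793*(1/148358) = 14793/148358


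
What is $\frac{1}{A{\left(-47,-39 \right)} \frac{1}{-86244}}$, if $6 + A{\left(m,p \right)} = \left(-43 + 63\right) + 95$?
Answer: $- \frac{86244}{109} \approx -791.23$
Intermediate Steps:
$A{\left(m,p \right)} = 109$ ($A{\left(m,p \right)} = -6 + \left(\left(-43 + 63\right) + 95\right) = -6 + \left(20 + 95\right) = -6 + 115 = 109$)
$\frac{1}{A{\left(-47,-39 \right)} \frac{1}{-86244}} = \frac{1}{109 \frac{1}{-86244}} = \frac{1}{109 \left(- \frac{1}{86244}\right)} = \frac{1}{- \frac{109}{86244}} = - \frac{86244}{109}$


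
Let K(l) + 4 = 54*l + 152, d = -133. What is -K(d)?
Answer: 7034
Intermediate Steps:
K(l) = 148 + 54*l (K(l) = -4 + (54*l + 152) = -4 + (152 + 54*l) = 148 + 54*l)
-K(d) = -(148 + 54*(-133)) = -(148 - 7182) = -1*(-7034) = 7034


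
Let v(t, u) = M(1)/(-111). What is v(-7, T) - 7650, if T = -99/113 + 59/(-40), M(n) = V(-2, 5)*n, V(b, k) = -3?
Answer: -283049/37 ≈ -7650.0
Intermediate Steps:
M(n) = -3*n
T = -10627/4520 (T = -99*1/113 + 59*(-1/40) = -99/113 - 59/40 = -10627/4520 ≈ -2.3511)
v(t, u) = 1/37 (v(t, u) = -3*1/(-111) = -3*(-1/111) = 1/37)
v(-7, T) - 7650 = 1/37 - 7650 = -283049/37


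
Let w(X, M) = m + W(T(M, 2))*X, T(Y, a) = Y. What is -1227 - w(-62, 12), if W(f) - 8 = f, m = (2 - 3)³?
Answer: 14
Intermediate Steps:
m = -1 (m = (-1)³ = -1)
W(f) = 8 + f
w(X, M) = -1 + X*(8 + M) (w(X, M) = -1 + (8 + M)*X = -1 + X*(8 + M))
-1227 - w(-62, 12) = -1227 - (-1 - 62*(8 + 12)) = -1227 - (-1 - 62*20) = -1227 - (-1 - 1240) = -1227 - 1*(-1241) = -1227 + 1241 = 14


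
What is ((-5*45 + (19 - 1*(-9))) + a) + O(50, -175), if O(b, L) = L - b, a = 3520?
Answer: 3098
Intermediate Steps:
((-5*45 + (19 - 1*(-9))) + a) + O(50, -175) = ((-5*45 + (19 - 1*(-9))) + 3520) + (-175 - 1*50) = ((-225 + (19 + 9)) + 3520) + (-175 - 50) = ((-225 + 28) + 3520) - 225 = (-197 + 3520) - 225 = 3323 - 225 = 3098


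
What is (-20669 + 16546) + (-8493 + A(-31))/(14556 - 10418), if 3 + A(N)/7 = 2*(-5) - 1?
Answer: -17069565/4138 ≈ -4125.1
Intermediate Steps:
A(N) = -98 (A(N) = -21 + 7*(2*(-5) - 1) = -21 + 7*(-10 - 1) = -21 + 7*(-11) = -21 - 77 = -98)
(-20669 + 16546) + (-8493 + A(-31))/(14556 - 10418) = (-20669 + 16546) + (-8493 - 98)/(14556 - 10418) = -4123 - 8591/4138 = -17069565/4138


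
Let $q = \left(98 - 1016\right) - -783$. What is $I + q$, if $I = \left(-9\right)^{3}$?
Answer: $-864$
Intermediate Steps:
$I = -729$
$q = -135$ ($q = \left(98 - 1016\right) + 783 = -918 + 783 = -135$)
$I + q = -729 - 135 = -864$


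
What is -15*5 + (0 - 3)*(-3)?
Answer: -66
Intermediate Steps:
-15*5 + (0 - 3)*(-3) = -75 - 3*(-3) = -75 + 9 = -66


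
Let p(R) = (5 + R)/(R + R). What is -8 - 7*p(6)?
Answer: -173/12 ≈ -14.417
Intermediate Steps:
p(R) = (5 + R)/(2*R) (p(R) = (5 + R)/((2*R)) = (5 + R)*(1/(2*R)) = (5 + R)/(2*R))
-8 - 7*p(6) = -8 - 7*(5 + 6)/(2*6) = -8 - 7*11/(2*6) = -8 - 7*11/12 = -8 - 77/12 = -173/12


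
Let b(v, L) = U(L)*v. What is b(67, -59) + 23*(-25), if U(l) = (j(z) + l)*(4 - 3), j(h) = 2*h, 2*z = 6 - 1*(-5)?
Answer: -3791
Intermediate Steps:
z = 11/2 (z = (6 - 1*(-5))/2 = (6 + 5)/2 = (½)*11 = 11/2 ≈ 5.5000)
U(l) = 11 + l (U(l) = (2*(11/2) + l)*(4 - 3) = (11 + l)*1 = 11 + l)
b(v, L) = v*(11 + L) (b(v, L) = (11 + L)*v = v*(11 + L))
b(67, -59) + 23*(-25) = 67*(11 - 59) + 23*(-25) = 67*(-48) - 575 = -3216 - 575 = -3791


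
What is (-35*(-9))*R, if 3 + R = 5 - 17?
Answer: -4725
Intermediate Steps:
R = -15 (R = -3 + (5 - 17) = -3 - 12 = -15)
(-35*(-9))*R = -35*(-9)*(-15) = 315*(-15) = -4725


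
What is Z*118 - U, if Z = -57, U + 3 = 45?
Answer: -6768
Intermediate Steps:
U = 42 (U = -3 + 45 = 42)
Z*118 - U = -57*118 - 1*42 = -6726 - 42 = -6768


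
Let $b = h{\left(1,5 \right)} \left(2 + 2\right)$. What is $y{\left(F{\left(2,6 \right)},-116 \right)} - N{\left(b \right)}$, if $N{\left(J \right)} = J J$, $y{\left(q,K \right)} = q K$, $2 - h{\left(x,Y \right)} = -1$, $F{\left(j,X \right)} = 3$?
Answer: $-492$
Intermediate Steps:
$h{\left(x,Y \right)} = 3$ ($h{\left(x,Y \right)} = 2 - -1 = 2 + 1 = 3$)
$y{\left(q,K \right)} = K q$
$b = 12$ ($b = 3 \left(2 + 2\right) = 3 \cdot 4 = 12$)
$N{\left(J \right)} = J^{2}$
$y{\left(F{\left(2,6 \right)},-116 \right)} - N{\left(b \right)} = \left(-116\right) 3 - 12^{2} = -348 - 144 = -492$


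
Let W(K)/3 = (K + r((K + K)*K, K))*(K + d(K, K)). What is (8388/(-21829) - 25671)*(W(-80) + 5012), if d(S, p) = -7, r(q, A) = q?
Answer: 1857610289785476/21829 ≈ 8.5098e+10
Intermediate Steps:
W(K) = 3*(-7 + K)*(K + 2*K²) (W(K) = 3*((K + (K + K)*K)*(K - 7)) = 3*((K + (2*K)*K)*(-7 + K)) = 3*((K + 2*K²)*(-7 + K)) = 3*((-7 + K)*(K + 2*K²)) = 3*(-7 + K)*(K + 2*K²))
(8388/(-21829) - 25671)*(W(-80) + 5012) = (8388/(-21829) - 25671)*(3*(-80)*(-7 - 13*(-80) + 2*(-80)²) + 5012) = (8388*(-1/21829) - 25671)*(3*(-80)*(-7 + 1040 + 2*6400) + 5012) = (-8388/21829 - 25671)*(3*(-80)*(-7 + 1040 + 12800) + 5012) = -560380647*(3*(-80)*13833 + 5012)/21829 = -560380647*(-3319920 + 5012)/21829 = -560380647/21829*(-3314908) = 1857610289785476/21829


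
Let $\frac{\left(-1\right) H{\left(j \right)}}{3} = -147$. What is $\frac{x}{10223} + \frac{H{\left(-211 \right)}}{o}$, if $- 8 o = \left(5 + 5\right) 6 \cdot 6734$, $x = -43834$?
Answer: $- \frac{105635453}{24586315} \approx -4.2965$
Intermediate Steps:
$o = -50505$ ($o = - \frac{\left(5 + 5\right) 6 \cdot 6734}{8} = - \frac{10 \cdot 6 \cdot 6734}{8} = - \frac{60 \cdot 6734}{8} = \left(- \frac{1}{8}\right) 404040 = -50505$)
$H{\left(j \right)} = 441$ ($H{\left(j \right)} = \left(-3\right) \left(-147\right) = 441$)
$\frac{x}{10223} + \frac{H{\left(-211 \right)}}{o} = - \frac{43834}{10223} + \frac{441}{-50505} = \left(-43834\right) \frac{1}{10223} + 441 \left(- \frac{1}{50505}\right) = - \frac{43834}{10223} - \frac{21}{2405} = - \frac{105635453}{24586315}$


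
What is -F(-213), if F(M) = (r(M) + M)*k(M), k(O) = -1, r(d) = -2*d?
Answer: 213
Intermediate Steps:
F(M) = M (F(M) = (-2*M + M)*(-1) = -M*(-1) = M)
-F(-213) = -1*(-213) = 213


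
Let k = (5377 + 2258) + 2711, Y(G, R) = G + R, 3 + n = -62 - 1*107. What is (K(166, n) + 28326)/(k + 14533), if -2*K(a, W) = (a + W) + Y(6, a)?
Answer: 28243/24879 ≈ 1.1352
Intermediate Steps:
n = -172 (n = -3 + (-62 - 1*107) = -3 + (-62 - 107) = -3 - 169 = -172)
k = 10346 (k = 7635 + 2711 = 10346)
K(a, W) = -3 - a - W/2 (K(a, W) = -((a + W) + (6 + a))/2 = -((W + a) + (6 + a))/2 = -(6 + W + 2*a)/2 = -3 - a - W/2)
(K(166, n) + 28326)/(k + 14533) = ((-3 - 1*166 - ½*(-172)) + 28326)/(10346 + 14533) = ((-3 - 166 + 86) + 28326)/24879 = (-83 + 28326)*(1/24879) = 28243*(1/24879) = 28243/24879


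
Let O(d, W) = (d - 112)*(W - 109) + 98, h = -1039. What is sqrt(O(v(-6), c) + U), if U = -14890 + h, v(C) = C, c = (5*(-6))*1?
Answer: sqrt(571) ≈ 23.896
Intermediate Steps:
c = -30 (c = -30*1 = -30)
O(d, W) = 98 + (-112 + d)*(-109 + W) (O(d, W) = (-112 + d)*(-109 + W) + 98 = 98 + (-112 + d)*(-109 + W))
U = -15929 (U = -14890 - 1039 = -15929)
sqrt(O(v(-6), c) + U) = sqrt((12306 - 112*(-30) - 109*(-6) - 30*(-6)) - 15929) = sqrt((12306 + 3360 + 654 + 180) - 15929) = sqrt(16500 - 15929) = sqrt(571)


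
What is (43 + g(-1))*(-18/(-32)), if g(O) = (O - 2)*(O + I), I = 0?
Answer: 207/8 ≈ 25.875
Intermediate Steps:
g(O) = O*(-2 + O) (g(O) = (O - 2)*(O + 0) = (-2 + O)*O = O*(-2 + O))
(43 + g(-1))*(-18/(-32)) = (43 - (-2 - 1))*(-18/(-32)) = (43 - 1*(-3))*(-18*(-1/32)) = (43 + 3)*(9/16) = 46*(9/16) = 207/8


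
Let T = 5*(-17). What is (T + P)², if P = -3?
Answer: 7744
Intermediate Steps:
T = -85
(T + P)² = (-85 - 3)² = (-88)² = 7744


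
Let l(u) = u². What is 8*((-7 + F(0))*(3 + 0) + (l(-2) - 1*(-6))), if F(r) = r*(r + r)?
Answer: -88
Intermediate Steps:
F(r) = 2*r² (F(r) = r*(2*r) = 2*r²)
8*((-7 + F(0))*(3 + 0) + (l(-2) - 1*(-6))) = 8*((-7 + 2*0²)*(3 + 0) + ((-2)² - 1*(-6))) = 8*((-7 + 2*0)*3 + (4 + 6)) = 8*((-7 + 0)*3 + 10) = 8*(-7*3 + 10) = 8*(-21 + 10) = 8*(-11) = -88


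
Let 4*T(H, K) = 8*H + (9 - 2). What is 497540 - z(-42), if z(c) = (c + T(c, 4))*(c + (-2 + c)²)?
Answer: 1465739/2 ≈ 7.3287e+5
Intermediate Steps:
T(H, K) = 7/4 + 2*H (T(H, K) = (8*H + (9 - 2))/4 = (8*H + 7)/4 = (7 + 8*H)/4 = 7/4 + 2*H)
z(c) = (7/4 + 3*c)*(c + (-2 + c)²) (z(c) = (c + (7/4 + 2*c))*(c + (-2 + c)²) = (7/4 + 3*c)*(c + (-2 + c)²))
497540 - z(-42) = 497540 - (7 + 3*(-42)³ - 29/4*(-42)² + (27/4)*(-42)) = 497540 - (7 + 3*(-74088) - 29/4*1764 - 567/2) = 497540 - (7 - 222264 - 12789 - 567/2) = 497540 - 1*(-470659/2) = 497540 + 470659/2 = 1465739/2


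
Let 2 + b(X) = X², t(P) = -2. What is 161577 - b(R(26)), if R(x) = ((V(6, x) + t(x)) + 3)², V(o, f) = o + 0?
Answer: 159178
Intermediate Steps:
V(o, f) = o
R(x) = 49 (R(x) = ((6 - 2) + 3)² = (4 + 3)² = 7² = 49)
b(X) = -2 + X²
161577 - b(R(26)) = 161577 - (-2 + 49²) = 161577 - (-2 + 2401) = 161577 - 1*2399 = 161577 - 2399 = 159178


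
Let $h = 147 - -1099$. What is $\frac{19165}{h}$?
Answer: $\frac{19165}{1246} \approx 15.381$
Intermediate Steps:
$h = 1246$ ($h = 147 + 1099 = 1246$)
$\frac{19165}{h} = \frac{19165}{1246}$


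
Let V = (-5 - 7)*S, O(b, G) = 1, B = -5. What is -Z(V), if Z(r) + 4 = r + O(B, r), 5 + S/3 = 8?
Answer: 111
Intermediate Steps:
S = 9 (S = -15 + 3*8 = -15 + 24 = 9)
V = -108 (V = (-5 - 7)*9 = -12*9 = -108)
Z(r) = -3 + r (Z(r) = -4 + (r + 1) = -4 + (1 + r) = -3 + r)
-Z(V) = -(-3 - 108) = -1*(-111) = 111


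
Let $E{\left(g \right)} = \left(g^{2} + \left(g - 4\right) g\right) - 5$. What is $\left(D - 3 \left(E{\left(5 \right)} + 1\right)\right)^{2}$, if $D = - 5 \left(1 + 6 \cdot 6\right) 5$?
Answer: $1006009$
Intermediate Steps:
$E{\left(g \right)} = -5 + g^{2} + g \left(-4 + g\right)$ ($E{\left(g \right)} = \left(g^{2} + \left(-4 + g\right) g\right) - 5 = \left(g^{2} + g \left(-4 + g\right)\right) - 5 = -5 + g^{2} + g \left(-4 + g\right)$)
$D = -925$ ($D = - 5 \left(1 + 36\right) 5 = \left(-5\right) 37 \cdot 5 = \left(-185\right) 5 = -925$)
$\left(D - 3 \left(E{\left(5 \right)} + 1\right)\right)^{2} = \left(-925 - 3 \left(\left(-5 - 20 + 2 \cdot 5^{2}\right) + 1\right)\right)^{2} = \left(-925 - 3 \left(\left(-5 - 20 + 2 \cdot 25\right) + 1\right)\right)^{2} = \left(-925 - 3 \left(\left(-5 - 20 + 50\right) + 1\right)\right)^{2} = \left(-925 - 3 \left(25 + 1\right)\right)^{2} = \left(-925 - 78\right)^{2} = \left(-1003\right)^{2} = 1006009$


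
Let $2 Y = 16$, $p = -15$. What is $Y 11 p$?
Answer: $-1320$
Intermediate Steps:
$Y = 8$ ($Y = \frac{1}{2} \cdot 16 = 8$)
$Y 11 p = 8 \cdot 11 \left(-15\right) = 88 \left(-15\right) = -1320$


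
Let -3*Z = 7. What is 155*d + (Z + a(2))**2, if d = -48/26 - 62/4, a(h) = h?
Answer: -629119/234 ≈ -2688.5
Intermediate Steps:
d = -451/26 (d = -48*1/26 - 62*1/4 = -24/13 - 31/2 = -451/26 ≈ -17.346)
Z = -7/3 (Z = -1/3*7 = -7/3 ≈ -2.3333)
155*d + (Z + a(2))**2 = 155*(-451/26) + (-7/3 + 2)**2 = -69905/26 + (-1/3)**2 = -69905/26 + 1/9 = -629119/234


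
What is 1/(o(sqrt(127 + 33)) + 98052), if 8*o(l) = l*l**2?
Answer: 24513/2403532676 - 5*sqrt(10)/600883169 ≈ 1.0172e-5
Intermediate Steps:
o(l) = l**3/8 (o(l) = (l*l**2)/8 = l**3/8)
1/(o(sqrt(127 + 33)) + 98052) = 1/((sqrt(127 + 33))**3/8 + 98052) = 1/((sqrt(160))**3/8 + 98052) = 1/((4*sqrt(10))**3/8 + 98052) = 1/((640*sqrt(10))/8 + 98052) = 1/(80*sqrt(10) + 98052) = 1/(98052 + 80*sqrt(10))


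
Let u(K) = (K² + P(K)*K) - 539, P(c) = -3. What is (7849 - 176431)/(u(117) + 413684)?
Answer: -56194/142161 ≈ -0.39528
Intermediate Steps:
u(K) = -539 + K² - 3*K (u(K) = (K² - 3*K) - 539 = -539 + K² - 3*K)
(7849 - 176431)/(u(117) + 413684) = (7849 - 176431)/((-539 + 117² - 3*117) + 413684) = -168582/((-539 + 13689 - 351) + 413684) = -168582/(12799 + 413684) = -168582/426483 = -168582*1/426483 = -56194/142161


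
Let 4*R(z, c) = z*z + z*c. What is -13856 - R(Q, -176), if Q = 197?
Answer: -59561/4 ≈ -14890.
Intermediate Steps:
R(z, c) = z²/4 + c*z/4 (R(z, c) = (z*z + z*c)/4 = (z² + c*z)/4 = z²/4 + c*z/4)
-13856 - R(Q, -176) = -13856 - 197*(-176 + 197)/4 = -13856 - 197*21/4 = -13856 - 1*4137/4 = -13856 - 4137/4 = -59561/4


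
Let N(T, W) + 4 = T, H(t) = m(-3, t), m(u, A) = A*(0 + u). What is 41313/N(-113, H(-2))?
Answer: -13771/39 ≈ -353.10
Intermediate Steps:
m(u, A) = A*u
H(t) = -3*t (H(t) = t*(-3) = -3*t)
N(T, W) = -4 + T
41313/N(-113, H(-2)) = 41313/(-4 - 113) = 41313/(-117) = 41313*(-1/117) = -13771/39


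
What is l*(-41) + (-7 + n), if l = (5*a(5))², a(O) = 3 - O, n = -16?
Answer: -4123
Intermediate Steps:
l = 100 (l = (5*(3 - 1*5))² = (5*(3 - 5))² = (5*(-2))² = (-10)² = 100)
l*(-41) + (-7 + n) = 100*(-41) + (-7 - 16) = -4100 - 23 = -4123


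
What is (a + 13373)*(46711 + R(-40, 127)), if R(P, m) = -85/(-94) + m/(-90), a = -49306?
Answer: -3549917837569/2115 ≈ -1.6784e+9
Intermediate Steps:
R(P, m) = 85/94 - m/90 (R(P, m) = -85*(-1/94) + m*(-1/90) = 85/94 - m/90)
(a + 13373)*(46711 + R(-40, 127)) = (-49306 + 13373)*(46711 + (85/94 - 1/90*127)) = -35933*(46711 + (85/94 - 127/90)) = -35933*(46711 - 1072/2115) = -35933*98792693/2115 = -3549917837569/2115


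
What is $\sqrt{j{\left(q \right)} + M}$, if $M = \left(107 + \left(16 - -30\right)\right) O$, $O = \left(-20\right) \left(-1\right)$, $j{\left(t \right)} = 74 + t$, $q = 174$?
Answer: $2 \sqrt{827} \approx 57.515$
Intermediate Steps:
$O = 20$
$M = 3060$ ($M = \left(107 + \left(16 - -30\right)\right) 20 = \left(107 + \left(16 + 30\right)\right) 20 = \left(107 + 46\right) 20 = 153 \cdot 20 = 3060$)
$\sqrt{j{\left(q \right)} + M} = \sqrt{\left(74 + 174\right) + 3060} = \sqrt{248 + 3060} = \sqrt{3308} = 2 \sqrt{827}$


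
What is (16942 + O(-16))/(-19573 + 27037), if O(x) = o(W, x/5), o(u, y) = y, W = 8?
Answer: 42347/18660 ≈ 2.2694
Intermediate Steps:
O(x) = x/5
(16942 + O(-16))/(-19573 + 27037) = (16942 + (⅕)*(-16))/(-19573 + 27037) = (16942 - 16/5)/7464 = (84694/5)*(1/7464) = 42347/18660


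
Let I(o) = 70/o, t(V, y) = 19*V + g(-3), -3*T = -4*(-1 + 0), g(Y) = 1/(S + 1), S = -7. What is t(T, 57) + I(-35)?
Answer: -55/2 ≈ -27.500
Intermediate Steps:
g(Y) = -1/6 (g(Y) = 1/(-7 + 1) = 1/(-6) = -1/6)
T = -4/3 (T = -(-4)*(-1 + 0)/3 = -(-4)*(-1)/3 = -1/3*4 = -4/3 ≈ -1.3333)
t(V, y) = -1/6 + 19*V (t(V, y) = 19*V - 1/6 = -1/6 + 19*V)
t(T, 57) + I(-35) = (-1/6 + 19*(-4/3)) + 70/(-35) = (-1/6 - 76/3) + 70*(-1/35) = -51/2 - 2 = -55/2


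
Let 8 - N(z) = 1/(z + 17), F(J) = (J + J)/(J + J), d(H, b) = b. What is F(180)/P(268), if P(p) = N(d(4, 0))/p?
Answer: 4556/135 ≈ 33.748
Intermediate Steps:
F(J) = 1 (F(J) = (2*J)/((2*J)) = (2*J)*(1/(2*J)) = 1)
N(z) = 8 - 1/(17 + z) (N(z) = 8 - 1/(z + 17) = 8 - 1/(17 + z))
P(p) = 135/(17*p) (P(p) = ((135 + 8*0)/(17 + 0))/p = ((135 + 0)/17)/p = ((1/17)*135)/p = 135/(17*p))
F(180)/P(268) = 1/((135/17)/268) = 1/((135/17)*(1/268)) = 1/(135/4556) = 1*(4556/135) = 4556/135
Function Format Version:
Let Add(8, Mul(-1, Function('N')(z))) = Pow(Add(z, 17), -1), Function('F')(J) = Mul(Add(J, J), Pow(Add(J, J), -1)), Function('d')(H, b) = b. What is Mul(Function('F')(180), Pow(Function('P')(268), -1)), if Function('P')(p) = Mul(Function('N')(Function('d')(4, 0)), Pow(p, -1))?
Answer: Rational(4556, 135) ≈ 33.748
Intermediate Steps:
Function('F')(J) = 1 (Function('F')(J) = Mul(Mul(2, J), Pow(Mul(2, J), -1)) = Mul(Mul(2, J), Mul(Rational(1, 2), Pow(J, -1))) = 1)
Function('N')(z) = Add(8, Mul(-1, Pow(Add(17, z), -1))) (Function('N')(z) = Add(8, Mul(-1, Pow(Add(z, 17), -1))) = Add(8, Mul(-1, Pow(Add(17, z), -1))))
Function('P')(p) = Mul(Rational(135, 17), Pow(p, -1)) (Function('P')(p) = Mul(Mul(Pow(Add(17, 0), -1), Add(135, Mul(8, 0))), Pow(p, -1)) = Mul(Mul(Pow(17, -1), Add(135, 0)), Pow(p, -1)) = Mul(Mul(Rational(1, 17), 135), Pow(p, -1)) = Mul(Rational(135, 17), Pow(p, -1)))
Mul(Function('F')(180), Pow(Function('P')(268), -1)) = Mul(1, Pow(Mul(Rational(135, 17), Pow(268, -1)), -1)) = Mul(1, Pow(Mul(Rational(135, 17), Rational(1, 268)), -1)) = Mul(1, Pow(Rational(135, 4556), -1)) = Mul(1, Rational(4556, 135)) = Rational(4556, 135)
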